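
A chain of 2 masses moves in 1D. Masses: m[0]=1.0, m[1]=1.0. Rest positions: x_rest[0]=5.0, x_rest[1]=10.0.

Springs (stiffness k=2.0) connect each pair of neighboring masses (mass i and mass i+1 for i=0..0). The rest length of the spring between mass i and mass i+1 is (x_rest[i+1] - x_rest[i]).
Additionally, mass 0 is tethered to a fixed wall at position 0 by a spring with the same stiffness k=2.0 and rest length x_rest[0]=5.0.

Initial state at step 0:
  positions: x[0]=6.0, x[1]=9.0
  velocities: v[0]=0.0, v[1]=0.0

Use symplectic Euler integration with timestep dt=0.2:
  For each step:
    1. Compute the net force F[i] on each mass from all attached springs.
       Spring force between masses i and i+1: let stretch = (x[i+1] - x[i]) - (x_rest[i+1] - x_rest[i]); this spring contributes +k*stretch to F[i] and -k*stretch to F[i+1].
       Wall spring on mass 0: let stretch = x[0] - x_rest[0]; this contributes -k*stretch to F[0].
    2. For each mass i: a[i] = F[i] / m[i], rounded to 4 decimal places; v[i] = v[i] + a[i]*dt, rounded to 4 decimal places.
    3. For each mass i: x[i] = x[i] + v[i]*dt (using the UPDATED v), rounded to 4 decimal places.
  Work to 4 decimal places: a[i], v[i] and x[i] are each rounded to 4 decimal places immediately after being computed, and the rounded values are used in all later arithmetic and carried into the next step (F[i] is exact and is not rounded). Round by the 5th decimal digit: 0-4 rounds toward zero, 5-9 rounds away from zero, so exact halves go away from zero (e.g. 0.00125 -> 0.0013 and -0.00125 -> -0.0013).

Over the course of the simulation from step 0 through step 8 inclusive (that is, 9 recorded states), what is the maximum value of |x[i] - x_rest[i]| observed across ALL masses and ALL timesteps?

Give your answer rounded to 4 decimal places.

Step 0: x=[6.0000 9.0000] v=[0.0000 0.0000]
Step 1: x=[5.7600 9.1600] v=[-1.2000 0.8000]
Step 2: x=[5.3312 9.4480] v=[-2.1440 1.4400]
Step 3: x=[4.8052 9.8067] v=[-2.6298 1.7933]
Step 4: x=[4.2949 10.1652] v=[-2.5513 1.7927]
Step 5: x=[3.9107 10.4541] v=[-1.9211 1.4446]
Step 6: x=[3.7371 10.6195] v=[-0.8680 0.8272]
Step 7: x=[3.8151 10.6343] v=[0.3901 0.0742]
Step 8: x=[4.1334 10.5036] v=[1.5917 -0.6535]
Max displacement = 1.2629

Answer: 1.2629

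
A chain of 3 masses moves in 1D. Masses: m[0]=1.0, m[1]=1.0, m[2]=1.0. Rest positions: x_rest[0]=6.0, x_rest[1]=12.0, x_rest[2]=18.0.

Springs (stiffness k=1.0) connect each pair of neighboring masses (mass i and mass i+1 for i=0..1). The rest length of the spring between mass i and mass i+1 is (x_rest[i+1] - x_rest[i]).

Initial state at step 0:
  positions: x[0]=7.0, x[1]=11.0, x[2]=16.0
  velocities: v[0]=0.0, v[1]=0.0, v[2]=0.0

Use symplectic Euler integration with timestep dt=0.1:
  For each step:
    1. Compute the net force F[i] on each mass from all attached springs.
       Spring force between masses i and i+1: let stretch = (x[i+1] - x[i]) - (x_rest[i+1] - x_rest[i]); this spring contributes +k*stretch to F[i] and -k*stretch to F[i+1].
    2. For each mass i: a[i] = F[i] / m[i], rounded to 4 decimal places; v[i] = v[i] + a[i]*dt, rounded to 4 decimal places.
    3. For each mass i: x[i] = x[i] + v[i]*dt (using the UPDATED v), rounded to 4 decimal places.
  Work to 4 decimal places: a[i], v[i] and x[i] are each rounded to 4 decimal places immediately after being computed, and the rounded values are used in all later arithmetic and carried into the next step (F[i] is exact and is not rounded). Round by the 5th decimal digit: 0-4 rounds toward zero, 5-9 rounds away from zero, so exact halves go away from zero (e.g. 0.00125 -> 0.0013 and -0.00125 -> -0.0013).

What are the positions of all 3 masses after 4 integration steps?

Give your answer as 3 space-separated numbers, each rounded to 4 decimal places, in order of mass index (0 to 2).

Answer: 6.8045 11.0956 16.1000

Derivation:
Step 0: x=[7.0000 11.0000 16.0000] v=[0.0000 0.0000 0.0000]
Step 1: x=[6.9800 11.0100 16.0100] v=[-0.2000 0.1000 0.1000]
Step 2: x=[6.9403 11.0297 16.0300] v=[-0.3970 0.1970 0.2000]
Step 3: x=[6.8815 11.0585 16.0600] v=[-0.5881 0.2881 0.3000]
Step 4: x=[6.8045 11.0956 16.1000] v=[-0.7704 0.3706 0.3999]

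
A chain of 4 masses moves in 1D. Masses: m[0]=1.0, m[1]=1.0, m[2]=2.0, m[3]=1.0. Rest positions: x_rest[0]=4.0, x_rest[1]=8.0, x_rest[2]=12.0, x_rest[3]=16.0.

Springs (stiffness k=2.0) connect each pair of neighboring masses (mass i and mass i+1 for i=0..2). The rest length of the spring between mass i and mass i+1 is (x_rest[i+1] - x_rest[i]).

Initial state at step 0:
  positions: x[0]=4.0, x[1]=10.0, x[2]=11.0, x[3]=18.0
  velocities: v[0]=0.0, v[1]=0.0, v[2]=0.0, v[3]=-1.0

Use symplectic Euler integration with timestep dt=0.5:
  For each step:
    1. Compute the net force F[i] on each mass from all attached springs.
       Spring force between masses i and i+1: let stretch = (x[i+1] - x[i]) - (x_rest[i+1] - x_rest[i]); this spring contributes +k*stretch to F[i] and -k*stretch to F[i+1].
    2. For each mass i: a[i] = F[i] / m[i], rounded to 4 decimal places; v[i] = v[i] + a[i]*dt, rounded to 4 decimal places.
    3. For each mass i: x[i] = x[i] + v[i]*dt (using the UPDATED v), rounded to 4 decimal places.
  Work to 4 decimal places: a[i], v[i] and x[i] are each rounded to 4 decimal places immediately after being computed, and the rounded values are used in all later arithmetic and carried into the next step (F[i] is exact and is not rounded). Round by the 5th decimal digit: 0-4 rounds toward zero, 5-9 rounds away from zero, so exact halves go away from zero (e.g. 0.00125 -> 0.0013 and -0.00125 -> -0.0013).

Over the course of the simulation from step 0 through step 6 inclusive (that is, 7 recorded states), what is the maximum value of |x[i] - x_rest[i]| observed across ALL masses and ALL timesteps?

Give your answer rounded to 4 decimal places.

Step 0: x=[4.0000 10.0000 11.0000 18.0000] v=[0.0000 0.0000 0.0000 -1.0000]
Step 1: x=[5.0000 7.5000 12.5000 16.0000] v=[2.0000 -5.0000 3.0000 -4.0000]
Step 2: x=[5.2500 6.2500 13.6250 14.2500] v=[0.5000 -2.5000 2.2500 -3.5000]
Step 3: x=[4.0000 8.1875 13.0625 14.1875] v=[-2.5000 3.8750 -1.1250 -0.1250]
Step 4: x=[2.8438 10.4688 11.5625 15.5625] v=[-2.3125 4.5625 -3.0000 2.7500]
Step 5: x=[3.5001 9.4844 10.7891 16.9375] v=[1.3125 -1.9688 -1.5469 2.7500]
Step 6: x=[5.1485 6.1602 11.2266 17.2383] v=[3.2968 -6.6484 0.8750 0.6016]
Max displacement = 2.4688

Answer: 2.4688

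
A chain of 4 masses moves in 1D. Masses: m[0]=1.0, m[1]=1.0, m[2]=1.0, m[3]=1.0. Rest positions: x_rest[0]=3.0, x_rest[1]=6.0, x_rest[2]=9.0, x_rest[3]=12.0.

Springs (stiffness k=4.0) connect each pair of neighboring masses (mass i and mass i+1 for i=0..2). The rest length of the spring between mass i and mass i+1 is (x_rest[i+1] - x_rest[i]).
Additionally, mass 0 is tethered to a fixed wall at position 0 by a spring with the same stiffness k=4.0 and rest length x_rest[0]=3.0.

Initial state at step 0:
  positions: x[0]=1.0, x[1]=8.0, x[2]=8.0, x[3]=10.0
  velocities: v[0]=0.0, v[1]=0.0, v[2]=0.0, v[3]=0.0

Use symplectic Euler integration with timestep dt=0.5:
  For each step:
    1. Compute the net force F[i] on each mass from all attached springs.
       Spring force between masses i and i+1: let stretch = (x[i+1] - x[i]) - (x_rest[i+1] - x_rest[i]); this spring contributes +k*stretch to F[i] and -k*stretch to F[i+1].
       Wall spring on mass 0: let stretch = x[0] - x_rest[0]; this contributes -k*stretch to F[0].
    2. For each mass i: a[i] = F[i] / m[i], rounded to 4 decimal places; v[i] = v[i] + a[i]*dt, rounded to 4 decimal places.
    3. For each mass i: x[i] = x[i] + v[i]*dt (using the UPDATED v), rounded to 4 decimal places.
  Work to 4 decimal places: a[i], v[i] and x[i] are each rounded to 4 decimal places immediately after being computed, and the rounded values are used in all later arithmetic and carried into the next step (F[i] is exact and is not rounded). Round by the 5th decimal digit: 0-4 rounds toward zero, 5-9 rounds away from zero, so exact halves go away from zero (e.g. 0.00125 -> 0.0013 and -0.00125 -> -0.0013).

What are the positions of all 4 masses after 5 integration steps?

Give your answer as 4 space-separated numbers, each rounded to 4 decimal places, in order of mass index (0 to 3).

Answer: 4.0000 9.0000 5.0000 14.0000

Derivation:
Step 0: x=[1.0000 8.0000 8.0000 10.0000] v=[0.0000 0.0000 0.0000 0.0000]
Step 1: x=[7.0000 1.0000 10.0000 11.0000] v=[12.0000 -14.0000 4.0000 2.0000]
Step 2: x=[0.0000 9.0000 4.0000 14.0000] v=[-14.0000 16.0000 -12.0000 6.0000]
Step 3: x=[2.0000 3.0000 13.0000 10.0000] v=[4.0000 -12.0000 18.0000 -8.0000]
Step 4: x=[3.0000 6.0000 9.0000 12.0000] v=[2.0000 6.0000 -8.0000 4.0000]
Step 5: x=[4.0000 9.0000 5.0000 14.0000] v=[2.0000 6.0000 -8.0000 4.0000]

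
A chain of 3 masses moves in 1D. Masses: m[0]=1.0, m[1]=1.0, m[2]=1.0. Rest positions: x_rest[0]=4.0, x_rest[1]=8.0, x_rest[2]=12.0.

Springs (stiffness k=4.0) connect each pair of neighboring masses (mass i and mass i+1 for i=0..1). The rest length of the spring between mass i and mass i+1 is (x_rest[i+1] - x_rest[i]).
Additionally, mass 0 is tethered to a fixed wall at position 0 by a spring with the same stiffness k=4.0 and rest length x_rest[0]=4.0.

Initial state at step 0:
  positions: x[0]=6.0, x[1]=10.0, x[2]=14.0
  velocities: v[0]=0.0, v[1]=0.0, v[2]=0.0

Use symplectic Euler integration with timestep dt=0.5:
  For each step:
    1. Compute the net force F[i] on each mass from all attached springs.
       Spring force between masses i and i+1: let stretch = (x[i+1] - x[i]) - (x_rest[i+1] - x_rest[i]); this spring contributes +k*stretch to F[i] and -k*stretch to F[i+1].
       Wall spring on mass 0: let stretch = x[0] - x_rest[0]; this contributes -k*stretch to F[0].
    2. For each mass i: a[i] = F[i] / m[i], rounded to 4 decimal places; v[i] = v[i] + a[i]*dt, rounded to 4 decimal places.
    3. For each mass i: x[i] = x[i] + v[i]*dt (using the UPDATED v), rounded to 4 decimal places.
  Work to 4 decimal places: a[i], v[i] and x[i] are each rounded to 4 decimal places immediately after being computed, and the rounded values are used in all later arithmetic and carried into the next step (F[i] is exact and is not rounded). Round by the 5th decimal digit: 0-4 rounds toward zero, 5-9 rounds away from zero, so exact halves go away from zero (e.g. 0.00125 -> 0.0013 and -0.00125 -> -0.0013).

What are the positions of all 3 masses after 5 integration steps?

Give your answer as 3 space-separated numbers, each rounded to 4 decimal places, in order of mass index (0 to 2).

Answer: 4.0000 6.0000 10.0000

Derivation:
Step 0: x=[6.0000 10.0000 14.0000] v=[0.0000 0.0000 0.0000]
Step 1: x=[4.0000 10.0000 14.0000] v=[-4.0000 0.0000 0.0000]
Step 2: x=[4.0000 8.0000 14.0000] v=[0.0000 -4.0000 0.0000]
Step 3: x=[4.0000 8.0000 12.0000] v=[0.0000 0.0000 -4.0000]
Step 4: x=[4.0000 8.0000 10.0000] v=[0.0000 0.0000 -4.0000]
Step 5: x=[4.0000 6.0000 10.0000] v=[0.0000 -4.0000 0.0000]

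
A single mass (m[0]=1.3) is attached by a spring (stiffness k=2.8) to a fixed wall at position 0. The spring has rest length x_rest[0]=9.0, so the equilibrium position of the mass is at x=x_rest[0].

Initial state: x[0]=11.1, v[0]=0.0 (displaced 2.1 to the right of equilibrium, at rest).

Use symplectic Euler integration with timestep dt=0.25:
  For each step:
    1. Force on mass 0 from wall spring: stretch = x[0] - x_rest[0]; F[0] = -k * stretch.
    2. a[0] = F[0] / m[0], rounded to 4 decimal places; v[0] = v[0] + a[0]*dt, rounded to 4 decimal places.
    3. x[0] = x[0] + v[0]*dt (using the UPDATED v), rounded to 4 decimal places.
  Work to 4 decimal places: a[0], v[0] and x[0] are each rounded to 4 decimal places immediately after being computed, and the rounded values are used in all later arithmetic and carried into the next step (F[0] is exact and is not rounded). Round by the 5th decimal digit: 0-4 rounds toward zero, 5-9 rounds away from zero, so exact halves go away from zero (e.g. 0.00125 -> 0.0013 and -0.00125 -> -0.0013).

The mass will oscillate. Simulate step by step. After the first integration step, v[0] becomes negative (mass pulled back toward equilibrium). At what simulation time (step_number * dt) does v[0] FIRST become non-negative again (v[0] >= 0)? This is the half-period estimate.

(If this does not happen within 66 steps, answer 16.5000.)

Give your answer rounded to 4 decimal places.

Answer: 2.2500

Derivation:
Step 0: x=[11.1000] v=[0.0000]
Step 1: x=[10.8173] v=[-1.1308]
Step 2: x=[10.2900] v=[-2.1094]
Step 3: x=[9.5890] v=[-2.8040]
Step 4: x=[8.8087] v=[-3.1212]
Step 5: x=[8.0542] v=[-3.0182]
Step 6: x=[7.4270] v=[-2.5089]
Step 7: x=[7.0115] v=[-1.6619]
Step 8: x=[6.8637] v=[-0.5912]
Step 9: x=[7.0035] v=[0.5591]
First v>=0 after going negative at step 9, time=2.2500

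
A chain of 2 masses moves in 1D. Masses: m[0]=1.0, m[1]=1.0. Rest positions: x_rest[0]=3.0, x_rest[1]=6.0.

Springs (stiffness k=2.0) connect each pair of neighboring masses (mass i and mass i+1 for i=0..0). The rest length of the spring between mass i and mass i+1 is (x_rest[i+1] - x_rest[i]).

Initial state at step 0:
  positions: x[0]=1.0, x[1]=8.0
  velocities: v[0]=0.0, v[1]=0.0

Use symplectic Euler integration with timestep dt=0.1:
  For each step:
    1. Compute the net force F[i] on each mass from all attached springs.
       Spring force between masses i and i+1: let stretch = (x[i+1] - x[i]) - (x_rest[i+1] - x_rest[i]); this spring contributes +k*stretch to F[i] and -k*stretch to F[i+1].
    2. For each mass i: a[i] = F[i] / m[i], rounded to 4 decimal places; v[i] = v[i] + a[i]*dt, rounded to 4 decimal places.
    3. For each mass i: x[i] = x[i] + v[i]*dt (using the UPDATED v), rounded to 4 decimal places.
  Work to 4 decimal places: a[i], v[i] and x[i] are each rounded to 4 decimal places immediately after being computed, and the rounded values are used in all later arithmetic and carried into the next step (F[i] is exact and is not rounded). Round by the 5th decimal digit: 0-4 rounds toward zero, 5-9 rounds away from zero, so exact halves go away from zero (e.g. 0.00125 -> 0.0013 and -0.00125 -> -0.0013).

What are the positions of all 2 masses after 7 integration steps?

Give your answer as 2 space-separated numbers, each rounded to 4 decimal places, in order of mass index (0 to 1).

Step 0: x=[1.0000 8.0000] v=[0.0000 0.0000]
Step 1: x=[1.0800 7.9200] v=[0.8000 -0.8000]
Step 2: x=[1.2368 7.7632] v=[1.5680 -1.5680]
Step 3: x=[1.4641 7.5359] v=[2.2733 -2.2733]
Step 4: x=[1.7529 7.2471] v=[2.8877 -2.8877]
Step 5: x=[2.0916 6.9085] v=[3.3865 -3.3865]
Step 6: x=[2.4666 6.5335] v=[3.7499 -3.7499]
Step 7: x=[2.8629 6.1372] v=[3.9633 -3.9633]

Answer: 2.8629 6.1372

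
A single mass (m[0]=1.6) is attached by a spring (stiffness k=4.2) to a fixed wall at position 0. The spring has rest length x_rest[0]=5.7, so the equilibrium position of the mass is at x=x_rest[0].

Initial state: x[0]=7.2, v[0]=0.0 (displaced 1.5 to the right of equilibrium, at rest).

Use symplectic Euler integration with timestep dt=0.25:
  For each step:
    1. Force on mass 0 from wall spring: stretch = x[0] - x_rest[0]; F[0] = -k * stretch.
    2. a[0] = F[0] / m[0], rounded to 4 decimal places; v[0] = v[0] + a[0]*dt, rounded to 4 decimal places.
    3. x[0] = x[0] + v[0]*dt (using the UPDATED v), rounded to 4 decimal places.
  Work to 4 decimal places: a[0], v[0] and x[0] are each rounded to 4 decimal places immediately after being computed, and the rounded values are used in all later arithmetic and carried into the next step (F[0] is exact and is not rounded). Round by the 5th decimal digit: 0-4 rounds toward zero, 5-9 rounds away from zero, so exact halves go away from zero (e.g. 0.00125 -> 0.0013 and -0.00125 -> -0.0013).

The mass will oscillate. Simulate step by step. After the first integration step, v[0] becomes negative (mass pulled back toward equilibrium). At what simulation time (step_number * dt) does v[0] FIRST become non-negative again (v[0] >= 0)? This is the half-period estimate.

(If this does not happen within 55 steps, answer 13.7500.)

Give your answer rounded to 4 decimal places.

Answer: 2.0000

Derivation:
Step 0: x=[7.2000] v=[0.0000]
Step 1: x=[6.9539] v=[-0.9844]
Step 2: x=[6.5021] v=[-1.8073]
Step 3: x=[5.9187] v=[-2.3337]
Step 4: x=[5.2994] v=[-2.4772]
Step 5: x=[4.7458] v=[-2.2143]
Step 6: x=[4.3488] v=[-1.5881]
Step 7: x=[4.1735] v=[-0.7014]
Step 8: x=[4.2486] v=[0.3004]
First v>=0 after going negative at step 8, time=2.0000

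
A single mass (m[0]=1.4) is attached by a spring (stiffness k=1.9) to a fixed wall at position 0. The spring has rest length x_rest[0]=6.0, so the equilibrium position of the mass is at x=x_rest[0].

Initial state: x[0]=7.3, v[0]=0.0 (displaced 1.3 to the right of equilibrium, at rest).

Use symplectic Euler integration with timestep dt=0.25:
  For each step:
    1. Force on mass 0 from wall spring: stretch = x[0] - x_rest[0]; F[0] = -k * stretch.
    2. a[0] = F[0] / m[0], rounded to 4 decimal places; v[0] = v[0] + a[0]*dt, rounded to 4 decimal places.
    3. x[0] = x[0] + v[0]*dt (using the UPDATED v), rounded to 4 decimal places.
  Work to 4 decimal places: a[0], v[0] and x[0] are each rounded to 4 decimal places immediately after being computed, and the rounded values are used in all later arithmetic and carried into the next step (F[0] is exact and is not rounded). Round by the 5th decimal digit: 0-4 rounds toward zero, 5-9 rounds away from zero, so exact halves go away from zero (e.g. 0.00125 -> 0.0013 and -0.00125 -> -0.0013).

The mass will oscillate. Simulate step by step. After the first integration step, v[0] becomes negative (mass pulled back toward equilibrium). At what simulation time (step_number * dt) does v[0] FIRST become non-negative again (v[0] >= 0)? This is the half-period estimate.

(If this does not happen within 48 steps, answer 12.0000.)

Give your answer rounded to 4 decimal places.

Step 0: x=[7.3000] v=[0.0000]
Step 1: x=[7.1897] v=[-0.4411]
Step 2: x=[6.9785] v=[-0.8448]
Step 3: x=[6.6843] v=[-1.1768]
Step 4: x=[6.3321] v=[-1.4090]
Step 5: x=[5.9517] v=[-1.5217]
Step 6: x=[5.5754] v=[-1.5053]
Step 7: x=[5.2351] v=[-1.3613]
Step 8: x=[4.9597] v=[-1.1018]
Step 9: x=[4.7725] v=[-0.7489]
Step 10: x=[4.6894] v=[-0.3324]
Step 11: x=[4.7175] v=[0.1123]
First v>=0 after going negative at step 11, time=2.7500

Answer: 2.7500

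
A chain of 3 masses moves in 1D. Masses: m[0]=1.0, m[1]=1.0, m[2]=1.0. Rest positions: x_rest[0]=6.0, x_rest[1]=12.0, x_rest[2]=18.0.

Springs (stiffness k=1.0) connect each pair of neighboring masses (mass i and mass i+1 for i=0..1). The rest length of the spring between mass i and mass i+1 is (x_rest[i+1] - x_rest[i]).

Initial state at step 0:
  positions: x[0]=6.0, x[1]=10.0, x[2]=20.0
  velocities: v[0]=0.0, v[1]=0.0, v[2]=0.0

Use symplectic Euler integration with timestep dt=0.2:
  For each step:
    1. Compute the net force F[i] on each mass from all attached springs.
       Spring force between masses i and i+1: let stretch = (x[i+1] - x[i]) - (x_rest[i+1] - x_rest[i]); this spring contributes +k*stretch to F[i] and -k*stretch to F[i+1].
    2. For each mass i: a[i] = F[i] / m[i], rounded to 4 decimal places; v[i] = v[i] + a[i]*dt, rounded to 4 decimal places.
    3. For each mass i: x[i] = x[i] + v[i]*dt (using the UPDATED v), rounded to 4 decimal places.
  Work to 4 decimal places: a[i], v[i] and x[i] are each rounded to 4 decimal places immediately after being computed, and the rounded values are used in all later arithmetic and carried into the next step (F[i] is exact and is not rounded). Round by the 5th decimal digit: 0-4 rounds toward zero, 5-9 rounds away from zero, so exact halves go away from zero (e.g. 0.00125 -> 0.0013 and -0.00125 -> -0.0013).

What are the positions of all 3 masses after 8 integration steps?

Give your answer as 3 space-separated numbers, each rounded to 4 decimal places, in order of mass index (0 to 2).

Answer: 5.1338 13.9970 16.8692

Derivation:
Step 0: x=[6.0000 10.0000 20.0000] v=[0.0000 0.0000 0.0000]
Step 1: x=[5.9200 10.2400 19.8400] v=[-0.4000 1.2000 -0.8000]
Step 2: x=[5.7728 10.6912 19.5360] v=[-0.7360 2.2560 -1.5200]
Step 3: x=[5.5823 11.2995 19.1182] v=[-0.9523 3.0413 -2.0890]
Step 4: x=[5.3805 11.9918 18.6277] v=[-1.0089 3.4616 -2.4527]
Step 5: x=[5.2032 12.6851 18.1117] v=[-0.8866 3.4665 -2.5799]
Step 6: x=[5.0852 13.2962 17.6187] v=[-0.5902 3.0554 -2.4652]
Step 7: x=[5.0556 13.7517 17.1928] v=[-0.1480 2.2777 -2.1297]
Step 8: x=[5.1338 13.9970 16.8692] v=[0.3912 1.2267 -1.6179]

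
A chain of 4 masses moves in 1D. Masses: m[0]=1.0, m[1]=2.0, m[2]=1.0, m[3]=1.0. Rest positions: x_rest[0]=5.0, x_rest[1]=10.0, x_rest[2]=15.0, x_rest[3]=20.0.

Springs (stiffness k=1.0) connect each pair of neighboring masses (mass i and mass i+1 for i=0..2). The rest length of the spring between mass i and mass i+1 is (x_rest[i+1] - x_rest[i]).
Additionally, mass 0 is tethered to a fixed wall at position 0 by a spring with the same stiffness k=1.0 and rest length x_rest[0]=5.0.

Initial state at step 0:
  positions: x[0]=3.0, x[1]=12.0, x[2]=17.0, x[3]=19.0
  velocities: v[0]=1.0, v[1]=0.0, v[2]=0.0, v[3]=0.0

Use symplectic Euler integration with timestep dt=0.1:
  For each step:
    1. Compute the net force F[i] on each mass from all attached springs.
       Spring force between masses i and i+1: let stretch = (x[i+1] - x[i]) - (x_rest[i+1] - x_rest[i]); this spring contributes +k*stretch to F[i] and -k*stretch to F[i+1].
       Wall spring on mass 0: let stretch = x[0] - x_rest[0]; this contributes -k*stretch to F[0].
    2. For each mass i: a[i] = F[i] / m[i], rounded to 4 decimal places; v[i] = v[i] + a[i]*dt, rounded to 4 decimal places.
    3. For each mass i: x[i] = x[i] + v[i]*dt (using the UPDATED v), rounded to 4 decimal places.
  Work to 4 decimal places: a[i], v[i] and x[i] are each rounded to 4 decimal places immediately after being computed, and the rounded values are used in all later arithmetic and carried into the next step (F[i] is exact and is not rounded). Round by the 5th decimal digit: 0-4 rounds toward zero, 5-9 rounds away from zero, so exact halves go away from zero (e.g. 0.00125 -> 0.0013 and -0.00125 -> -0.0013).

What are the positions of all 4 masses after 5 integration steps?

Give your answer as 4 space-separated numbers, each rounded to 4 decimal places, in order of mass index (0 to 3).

Step 0: x=[3.0000 12.0000 17.0000 19.0000] v=[1.0000 0.0000 0.0000 0.0000]
Step 1: x=[3.1600 11.9800 16.9700 19.0300] v=[1.6000 -0.2000 -0.3000 0.3000]
Step 2: x=[3.3766 11.9409 16.9107 19.0894] v=[2.1660 -0.3915 -0.5930 0.5940]
Step 3: x=[3.6451 11.8838 16.8235 19.1770] v=[2.6848 -0.5712 -0.8721 0.8761]
Step 4: x=[3.9595 11.8102 16.7104 19.2911] v=[3.1442 -0.7362 -1.1307 1.1408]
Step 5: x=[4.3128 11.7218 16.5741 19.4294] v=[3.5333 -0.8837 -1.3627 1.3827]

Answer: 4.3128 11.7218 16.5741 19.4294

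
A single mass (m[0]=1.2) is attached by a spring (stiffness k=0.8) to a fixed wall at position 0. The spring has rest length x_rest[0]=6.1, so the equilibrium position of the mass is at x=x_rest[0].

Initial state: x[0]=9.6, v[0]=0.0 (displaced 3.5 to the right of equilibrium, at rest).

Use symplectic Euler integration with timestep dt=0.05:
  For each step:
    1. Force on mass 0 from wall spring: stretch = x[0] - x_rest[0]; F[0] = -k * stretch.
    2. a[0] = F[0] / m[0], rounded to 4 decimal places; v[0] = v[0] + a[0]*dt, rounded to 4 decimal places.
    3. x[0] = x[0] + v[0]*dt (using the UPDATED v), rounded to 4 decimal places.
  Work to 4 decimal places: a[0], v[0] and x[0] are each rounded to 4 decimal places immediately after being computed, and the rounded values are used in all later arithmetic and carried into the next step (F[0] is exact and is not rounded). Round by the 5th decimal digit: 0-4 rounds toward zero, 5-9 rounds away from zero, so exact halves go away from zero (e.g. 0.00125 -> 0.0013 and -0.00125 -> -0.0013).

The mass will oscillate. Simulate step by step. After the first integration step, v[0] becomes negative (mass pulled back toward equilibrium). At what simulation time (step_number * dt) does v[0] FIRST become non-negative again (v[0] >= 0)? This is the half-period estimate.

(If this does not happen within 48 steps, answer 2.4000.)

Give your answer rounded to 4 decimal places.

Step 0: x=[9.6000] v=[0.0000]
Step 1: x=[9.5942] v=[-0.1167]
Step 2: x=[9.5825] v=[-0.2332]
Step 3: x=[9.5650] v=[-0.3493]
Step 4: x=[9.5418] v=[-0.4648]
Step 5: x=[9.5128] v=[-0.5795]
Step 6: x=[9.4781] v=[-0.6933]
Step 7: x=[9.4378] v=[-0.8059]
Step 8: x=[9.3919] v=[-0.9172]
Step 9: x=[9.3406] v=[-1.0269]
Step 10: x=[9.2839] v=[-1.1349]
Step 11: x=[9.2219] v=[-1.2410]
Step 12: x=[9.1546] v=[-1.3451]
Step 13: x=[9.0823] v=[-1.4469]
Step 14: x=[9.0050] v=[-1.5463]
Step 15: x=[8.9228] v=[-1.6431]
Step 16: x=[8.8359] v=[-1.7372]
Step 17: x=[8.7445] v=[-1.8284]
Step 18: x=[8.6487] v=[-1.9166]
Step 19: x=[8.5486] v=[-2.0016]
Step 20: x=[8.4444] v=[-2.0832]
Step 21: x=[8.3363] v=[-2.1613]
Step 22: x=[8.2245] v=[-2.2358]
Step 23: x=[8.1092] v=[-2.3066]
Step 24: x=[7.9905] v=[-2.3736]
Step 25: x=[7.8687] v=[-2.4366]
Step 26: x=[7.7439] v=[-2.4956]
Step 27: x=[7.6164] v=[-2.5504]
Step 28: x=[7.4864] v=[-2.6009]
Step 29: x=[7.3540] v=[-2.6471]
Step 30: x=[7.2196] v=[-2.6889]
Step 31: x=[7.0833] v=[-2.7262]
Step 32: x=[6.9454] v=[-2.7590]
Step 33: x=[6.8060] v=[-2.7872]
Step 34: x=[6.6655] v=[-2.8107]
Step 35: x=[6.5240] v=[-2.8296]
Step 36: x=[6.3818] v=[-2.8437]
Step 37: x=[6.2391] v=[-2.8531]
Step 38: x=[6.0962] v=[-2.8577]
Step 39: x=[5.9533] v=[-2.8576]
Step 40: x=[5.8107] v=[-2.8527]
Step 41: x=[5.6685] v=[-2.8431]
Step 42: x=[5.5271] v=[-2.8287]
Step 43: x=[5.3866] v=[-2.8096]
Step 44: x=[5.2473] v=[-2.7858]
Step 45: x=[5.1094] v=[-2.7574]
Step 46: x=[4.9732] v=[-2.7244]
Step 47: x=[4.8389] v=[-2.6868]
Step 48: x=[4.7067] v=[-2.6448]
v[0] did not become non-negative within 48 steps; using fallback time=2.4000

Answer: 2.4000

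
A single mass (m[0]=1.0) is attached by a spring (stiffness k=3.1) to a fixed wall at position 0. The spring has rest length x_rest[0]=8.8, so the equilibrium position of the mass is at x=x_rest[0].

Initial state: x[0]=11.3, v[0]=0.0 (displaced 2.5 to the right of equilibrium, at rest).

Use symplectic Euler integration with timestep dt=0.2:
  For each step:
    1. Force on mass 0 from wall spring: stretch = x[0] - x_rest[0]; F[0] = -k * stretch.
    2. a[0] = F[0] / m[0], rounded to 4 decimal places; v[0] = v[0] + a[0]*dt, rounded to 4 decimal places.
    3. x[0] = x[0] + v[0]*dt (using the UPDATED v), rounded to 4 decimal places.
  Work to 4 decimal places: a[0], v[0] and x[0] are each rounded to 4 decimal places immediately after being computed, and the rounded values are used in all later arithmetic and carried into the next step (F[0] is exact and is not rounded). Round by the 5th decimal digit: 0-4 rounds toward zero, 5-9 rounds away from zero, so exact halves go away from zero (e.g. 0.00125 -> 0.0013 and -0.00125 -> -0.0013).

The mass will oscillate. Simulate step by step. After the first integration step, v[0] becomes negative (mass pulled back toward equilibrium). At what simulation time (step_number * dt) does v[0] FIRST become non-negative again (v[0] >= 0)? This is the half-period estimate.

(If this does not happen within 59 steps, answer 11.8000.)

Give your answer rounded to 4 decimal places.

Answer: 1.8000

Derivation:
Step 0: x=[11.3000] v=[0.0000]
Step 1: x=[10.9900] v=[-1.5500]
Step 2: x=[10.4084] v=[-2.9078]
Step 3: x=[9.6274] v=[-3.9050]
Step 4: x=[8.7438] v=[-4.4180]
Step 5: x=[7.8672] v=[-4.3832]
Step 6: x=[7.1062] v=[-3.8049]
Step 7: x=[6.5553] v=[-2.7547]
Step 8: x=[6.2827] v=[-1.3630]
Step 9: x=[6.3222] v=[0.1977]
First v>=0 after going negative at step 9, time=1.8000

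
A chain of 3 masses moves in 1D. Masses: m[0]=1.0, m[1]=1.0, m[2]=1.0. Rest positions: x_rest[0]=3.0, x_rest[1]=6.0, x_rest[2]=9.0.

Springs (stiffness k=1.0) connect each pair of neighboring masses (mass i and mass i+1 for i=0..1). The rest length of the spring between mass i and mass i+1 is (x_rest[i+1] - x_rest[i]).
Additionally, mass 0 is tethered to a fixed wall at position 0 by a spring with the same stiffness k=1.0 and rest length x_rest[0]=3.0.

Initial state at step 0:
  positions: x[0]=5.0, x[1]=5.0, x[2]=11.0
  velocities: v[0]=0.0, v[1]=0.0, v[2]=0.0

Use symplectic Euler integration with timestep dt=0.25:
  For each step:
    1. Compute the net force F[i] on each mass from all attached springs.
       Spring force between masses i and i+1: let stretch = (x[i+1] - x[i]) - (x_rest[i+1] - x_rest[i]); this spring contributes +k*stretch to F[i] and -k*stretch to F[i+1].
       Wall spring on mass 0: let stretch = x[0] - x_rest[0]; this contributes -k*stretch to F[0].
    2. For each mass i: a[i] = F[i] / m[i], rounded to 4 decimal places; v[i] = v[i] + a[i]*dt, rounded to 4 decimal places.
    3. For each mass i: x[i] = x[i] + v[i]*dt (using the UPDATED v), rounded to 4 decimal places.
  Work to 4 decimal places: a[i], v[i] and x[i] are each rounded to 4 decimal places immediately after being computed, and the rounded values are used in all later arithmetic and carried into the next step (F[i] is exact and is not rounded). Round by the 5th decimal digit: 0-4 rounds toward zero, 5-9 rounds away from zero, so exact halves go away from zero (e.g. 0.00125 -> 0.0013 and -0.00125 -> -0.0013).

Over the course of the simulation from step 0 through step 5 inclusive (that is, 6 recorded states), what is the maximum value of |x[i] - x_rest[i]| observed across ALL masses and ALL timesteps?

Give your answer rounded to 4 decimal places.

Answer: 2.3068

Derivation:
Step 0: x=[5.0000 5.0000 11.0000] v=[0.0000 0.0000 0.0000]
Step 1: x=[4.6875 5.3750 10.8125] v=[-1.2500 1.5000 -0.7500]
Step 2: x=[4.1250 6.0469 10.4727] v=[-2.2500 2.6875 -1.3594]
Step 3: x=[3.4248 6.8753 10.0437] v=[-2.8008 3.3135 -1.7159]
Step 4: x=[2.7262 7.6861 9.6042] v=[-2.7944 3.2430 -1.7580]
Step 5: x=[2.1672 8.3068 9.2323] v=[-2.2360 2.4826 -1.4875]
Max displacement = 2.3068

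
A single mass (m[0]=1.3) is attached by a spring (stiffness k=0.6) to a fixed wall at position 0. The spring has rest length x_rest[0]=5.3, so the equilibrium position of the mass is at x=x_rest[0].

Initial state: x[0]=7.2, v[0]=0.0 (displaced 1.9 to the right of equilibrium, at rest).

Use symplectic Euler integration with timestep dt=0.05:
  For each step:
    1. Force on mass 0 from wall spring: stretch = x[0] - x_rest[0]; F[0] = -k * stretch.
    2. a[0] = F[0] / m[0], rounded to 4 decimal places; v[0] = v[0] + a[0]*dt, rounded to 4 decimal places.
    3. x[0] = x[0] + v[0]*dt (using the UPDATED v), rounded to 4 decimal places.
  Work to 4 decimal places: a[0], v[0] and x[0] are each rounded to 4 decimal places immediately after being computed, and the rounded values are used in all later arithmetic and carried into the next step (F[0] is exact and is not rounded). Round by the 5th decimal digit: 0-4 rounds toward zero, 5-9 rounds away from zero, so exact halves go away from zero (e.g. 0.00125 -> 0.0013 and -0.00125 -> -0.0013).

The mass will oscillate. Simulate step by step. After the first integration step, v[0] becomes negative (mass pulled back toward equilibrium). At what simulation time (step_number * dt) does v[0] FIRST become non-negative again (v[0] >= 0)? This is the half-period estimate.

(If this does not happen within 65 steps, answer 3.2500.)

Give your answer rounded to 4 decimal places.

Step 0: x=[7.2000] v=[0.0000]
Step 1: x=[7.1978] v=[-0.0438]
Step 2: x=[7.1934] v=[-0.0876]
Step 3: x=[7.1868] v=[-0.1313]
Step 4: x=[7.1781] v=[-0.1748]
Step 5: x=[7.1672] v=[-0.2181]
Step 6: x=[7.1541] v=[-0.2612]
Step 7: x=[7.1389] v=[-0.3040]
Step 8: x=[7.1216] v=[-0.3464]
Step 9: x=[7.1022] v=[-0.3884]
Step 10: x=[7.0807] v=[-0.4300]
Step 11: x=[7.0571] v=[-0.4711]
Step 12: x=[7.0315] v=[-0.5117]
Step 13: x=[7.0039] v=[-0.5517]
Step 14: x=[6.9744] v=[-0.5910]
Step 15: x=[6.9429] v=[-0.6296]
Step 16: x=[6.9095] v=[-0.6675]
Step 17: x=[6.8743] v=[-0.7046]
Step 18: x=[6.8373] v=[-0.7409]
Step 19: x=[6.7985] v=[-0.7764]
Step 20: x=[6.7580] v=[-0.8110]
Step 21: x=[6.7158] v=[-0.8446]
Step 22: x=[6.6719] v=[-0.8773]
Step 23: x=[6.6265] v=[-0.9090]
Step 24: x=[6.5795] v=[-0.9396]
Step 25: x=[6.5310] v=[-0.9691]
Step 26: x=[6.4811] v=[-0.9975]
Step 27: x=[6.4299] v=[-1.0248]
Step 28: x=[6.3774] v=[-1.0509]
Step 29: x=[6.3236] v=[-1.0758]
Step 30: x=[6.2686] v=[-1.0994]
Step 31: x=[6.2125] v=[-1.1218]
Step 32: x=[6.1554] v=[-1.1429]
Step 33: x=[6.0973] v=[-1.1626]
Step 34: x=[6.0383] v=[-1.1810]
Step 35: x=[5.9784] v=[-1.1980]
Step 36: x=[5.9177] v=[-1.2137]
Step 37: x=[5.8563] v=[-1.2280]
Step 38: x=[5.7943] v=[-1.2408]
Step 39: x=[5.7317] v=[-1.2522]
Step 40: x=[5.6686] v=[-1.2622]
Step 41: x=[5.6051] v=[-1.2707]
Step 42: x=[5.5412] v=[-1.2777]
Step 43: x=[5.4770] v=[-1.2833]
Step 44: x=[5.4126] v=[-1.2874]
Step 45: x=[5.3481] v=[-1.2900]
Step 46: x=[5.2835] v=[-1.2911]
Step 47: x=[5.2190] v=[-1.2907]
Step 48: x=[5.1546] v=[-1.2888]
Step 49: x=[5.0903] v=[-1.2854]
Step 50: x=[5.0263] v=[-1.2806]
Step 51: x=[4.9626] v=[-1.2743]
Step 52: x=[4.8993] v=[-1.2665]
Step 53: x=[4.8364] v=[-1.2573]
Step 54: x=[4.7741] v=[-1.2466]
Step 55: x=[4.7124] v=[-1.2345]
Step 56: x=[4.6514] v=[-1.2209]
Step 57: x=[4.5911] v=[-1.2059]
Step 58: x=[4.5316] v=[-1.1895]
Step 59: x=[4.4730] v=[-1.1718]
Step 60: x=[4.4154] v=[-1.1527]
Step 61: x=[4.3588] v=[-1.1323]
Step 62: x=[4.3033] v=[-1.1106]
Step 63: x=[4.2489] v=[-1.0876]
Step 64: x=[4.1957] v=[-1.0633]
Step 65: x=[4.1438] v=[-1.0378]
v[0] did not become non-negative within 65 steps; using fallback time=3.2500

Answer: 3.2500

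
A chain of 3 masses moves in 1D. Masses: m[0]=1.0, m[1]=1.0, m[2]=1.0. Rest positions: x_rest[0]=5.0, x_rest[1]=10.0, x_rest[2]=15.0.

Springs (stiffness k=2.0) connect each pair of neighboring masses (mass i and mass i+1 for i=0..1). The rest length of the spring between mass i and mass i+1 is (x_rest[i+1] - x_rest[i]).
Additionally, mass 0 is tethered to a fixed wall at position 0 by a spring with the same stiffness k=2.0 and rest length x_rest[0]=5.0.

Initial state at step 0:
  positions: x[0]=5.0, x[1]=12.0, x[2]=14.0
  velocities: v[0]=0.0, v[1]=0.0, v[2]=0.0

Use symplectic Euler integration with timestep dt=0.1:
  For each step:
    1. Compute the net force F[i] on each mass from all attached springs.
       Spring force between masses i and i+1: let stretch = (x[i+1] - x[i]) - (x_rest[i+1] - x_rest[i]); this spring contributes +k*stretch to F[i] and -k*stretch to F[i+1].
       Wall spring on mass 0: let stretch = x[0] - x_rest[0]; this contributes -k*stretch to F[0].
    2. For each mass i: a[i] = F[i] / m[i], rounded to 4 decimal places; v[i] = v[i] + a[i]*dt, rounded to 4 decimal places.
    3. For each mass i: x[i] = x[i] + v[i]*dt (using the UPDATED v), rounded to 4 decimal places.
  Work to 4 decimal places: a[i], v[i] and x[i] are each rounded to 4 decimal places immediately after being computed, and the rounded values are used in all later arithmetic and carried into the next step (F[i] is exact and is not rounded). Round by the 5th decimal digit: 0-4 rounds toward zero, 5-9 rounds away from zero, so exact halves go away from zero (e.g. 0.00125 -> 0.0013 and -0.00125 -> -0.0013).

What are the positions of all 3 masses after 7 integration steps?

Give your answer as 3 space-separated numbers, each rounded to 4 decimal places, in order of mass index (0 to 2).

Answer: 5.7189 9.8809 15.3137

Derivation:
Step 0: x=[5.0000 12.0000 14.0000] v=[0.0000 0.0000 0.0000]
Step 1: x=[5.0400 11.9000 14.0600] v=[0.4000 -1.0000 0.6000]
Step 2: x=[5.1164 11.7060 14.1768] v=[0.7640 -1.9400 1.1680]
Step 3: x=[5.2223 11.4296 14.3442] v=[1.0586 -2.7638 1.6738]
Step 4: x=[5.3479 11.0874 14.5533] v=[1.2556 -3.4223 2.0909]
Step 5: x=[5.4813 10.6997 14.7931] v=[1.3339 -3.8770 2.3977]
Step 6: x=[5.6094 10.2895 15.0510] v=[1.2813 -4.1020 2.5790]
Step 7: x=[5.7189 9.8809 15.3137] v=[1.0954 -4.0857 2.6267]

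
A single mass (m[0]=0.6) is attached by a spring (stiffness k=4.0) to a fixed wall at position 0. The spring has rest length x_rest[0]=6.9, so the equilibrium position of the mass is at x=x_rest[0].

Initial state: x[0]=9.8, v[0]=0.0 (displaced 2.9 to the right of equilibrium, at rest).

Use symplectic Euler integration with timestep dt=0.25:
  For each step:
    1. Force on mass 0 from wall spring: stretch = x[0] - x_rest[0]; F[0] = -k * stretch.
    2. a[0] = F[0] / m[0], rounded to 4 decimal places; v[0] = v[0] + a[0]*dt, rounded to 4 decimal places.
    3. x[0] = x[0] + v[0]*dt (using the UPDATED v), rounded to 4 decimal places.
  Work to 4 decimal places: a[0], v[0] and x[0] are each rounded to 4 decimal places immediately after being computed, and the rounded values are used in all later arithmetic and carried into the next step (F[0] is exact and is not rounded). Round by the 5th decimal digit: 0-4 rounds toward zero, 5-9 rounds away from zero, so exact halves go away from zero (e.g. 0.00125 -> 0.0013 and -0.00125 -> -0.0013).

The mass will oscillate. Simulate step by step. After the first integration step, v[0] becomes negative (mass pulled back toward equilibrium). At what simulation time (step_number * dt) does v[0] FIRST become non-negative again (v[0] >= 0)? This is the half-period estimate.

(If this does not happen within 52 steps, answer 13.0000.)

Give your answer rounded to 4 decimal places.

Answer: 1.2500

Derivation:
Step 0: x=[9.8000] v=[0.0000]
Step 1: x=[8.5917] v=[-4.8333]
Step 2: x=[6.6785] v=[-7.6528]
Step 3: x=[4.8576] v=[-7.2836]
Step 4: x=[3.8877] v=[-3.8796]
Step 5: x=[4.1729] v=[1.1409]
First v>=0 after going negative at step 5, time=1.2500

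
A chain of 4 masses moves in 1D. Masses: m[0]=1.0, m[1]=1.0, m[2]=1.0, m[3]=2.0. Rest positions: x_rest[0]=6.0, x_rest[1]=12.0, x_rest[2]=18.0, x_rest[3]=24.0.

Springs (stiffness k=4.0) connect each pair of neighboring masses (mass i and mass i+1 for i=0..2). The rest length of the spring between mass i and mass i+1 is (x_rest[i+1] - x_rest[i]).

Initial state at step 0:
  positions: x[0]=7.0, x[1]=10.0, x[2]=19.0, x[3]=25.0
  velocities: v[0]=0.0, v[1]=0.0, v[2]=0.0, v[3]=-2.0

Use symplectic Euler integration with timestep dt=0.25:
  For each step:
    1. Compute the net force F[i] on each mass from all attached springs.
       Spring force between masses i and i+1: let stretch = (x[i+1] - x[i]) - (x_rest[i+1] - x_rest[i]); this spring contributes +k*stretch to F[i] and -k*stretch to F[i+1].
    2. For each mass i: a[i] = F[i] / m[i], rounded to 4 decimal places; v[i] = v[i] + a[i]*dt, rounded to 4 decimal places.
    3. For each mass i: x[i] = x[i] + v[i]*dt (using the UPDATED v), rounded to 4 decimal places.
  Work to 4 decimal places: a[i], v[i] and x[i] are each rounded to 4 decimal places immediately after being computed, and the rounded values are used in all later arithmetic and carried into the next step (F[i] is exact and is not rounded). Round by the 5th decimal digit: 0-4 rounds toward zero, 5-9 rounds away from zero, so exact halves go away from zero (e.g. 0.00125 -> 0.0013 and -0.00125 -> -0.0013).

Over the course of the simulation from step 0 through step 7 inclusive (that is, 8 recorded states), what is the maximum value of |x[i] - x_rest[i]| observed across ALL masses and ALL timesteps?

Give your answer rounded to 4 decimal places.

Step 0: x=[7.0000 10.0000 19.0000 25.0000] v=[0.0000 0.0000 0.0000 -2.0000]
Step 1: x=[6.2500 11.5000 18.2500 24.5000] v=[-3.0000 6.0000 -3.0000 -2.0000]
Step 2: x=[5.3125 13.3750 17.3750 23.9688] v=[-3.7500 7.5000 -3.5000 -2.1250]
Step 3: x=[4.8906 14.2344 17.1485 23.3633] v=[-1.6875 3.4375 -0.9062 -2.4219]
Step 4: x=[5.3047 13.4864 17.7471 22.7310] v=[1.6563 -2.9922 2.3945 -2.5293]
Step 5: x=[6.2642 11.7581 18.5265 22.2257] v=[3.8380 -6.9132 3.1177 -2.0213]
Step 6: x=[7.0972 10.3484 18.5386 22.0080] v=[3.3319 -5.6387 0.0485 -0.8709]
Step 7: x=[7.2430 10.1735 17.3705 22.1066] v=[0.5831 -0.6997 -4.6723 0.3944]
Max displacement = 2.2344

Answer: 2.2344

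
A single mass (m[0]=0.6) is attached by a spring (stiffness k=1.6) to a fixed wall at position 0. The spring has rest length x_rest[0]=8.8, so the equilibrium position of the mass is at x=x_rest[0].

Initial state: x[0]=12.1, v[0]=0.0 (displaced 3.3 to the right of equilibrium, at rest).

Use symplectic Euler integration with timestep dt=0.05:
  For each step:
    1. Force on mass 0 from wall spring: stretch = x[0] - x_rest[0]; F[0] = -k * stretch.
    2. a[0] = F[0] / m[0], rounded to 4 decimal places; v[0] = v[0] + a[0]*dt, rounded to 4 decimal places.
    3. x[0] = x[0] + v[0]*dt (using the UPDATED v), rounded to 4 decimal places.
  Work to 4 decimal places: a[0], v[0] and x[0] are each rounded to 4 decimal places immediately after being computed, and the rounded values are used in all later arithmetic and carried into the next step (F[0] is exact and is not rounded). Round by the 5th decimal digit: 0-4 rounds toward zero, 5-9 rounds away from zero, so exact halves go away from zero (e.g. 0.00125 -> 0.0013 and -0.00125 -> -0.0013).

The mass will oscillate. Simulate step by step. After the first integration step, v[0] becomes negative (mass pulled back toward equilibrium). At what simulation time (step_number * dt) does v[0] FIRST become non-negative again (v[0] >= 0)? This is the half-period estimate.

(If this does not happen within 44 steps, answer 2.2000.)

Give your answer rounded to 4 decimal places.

Step 0: x=[12.1000] v=[0.0000]
Step 1: x=[12.0780] v=[-0.4400]
Step 2: x=[12.0341] v=[-0.8771]
Step 3: x=[11.9687] v=[-1.3083]
Step 4: x=[11.8822] v=[-1.7308]
Step 5: x=[11.7751] v=[-2.1418]
Step 6: x=[11.6482] v=[-2.5385]
Step 7: x=[11.5023] v=[-2.9183]
Step 8: x=[11.3384] v=[-3.2786]
Step 9: x=[11.1575] v=[-3.6171]
Step 10: x=[10.9609] v=[-3.9314]
Step 11: x=[10.7499] v=[-4.2195]
Step 12: x=[10.5259] v=[-4.4795]
Step 13: x=[10.2904] v=[-4.7096]
Step 14: x=[10.0450] v=[-4.9083]
Step 15: x=[9.7913] v=[-5.0743]
Step 16: x=[9.5310] v=[-5.2065]
Step 17: x=[9.2658] v=[-5.3040]
Step 18: x=[8.9975] v=[-5.3661]
Step 19: x=[8.7279] v=[-5.3924]
Step 20: x=[8.4588] v=[-5.3828]
Step 21: x=[8.1919] v=[-5.3373]
Step 22: x=[7.9291] v=[-5.2562]
Step 23: x=[7.6721] v=[-5.1401]
Step 24: x=[7.4226] v=[-4.9897]
Step 25: x=[7.1823] v=[-4.8060]
Step 26: x=[6.9528] v=[-4.5903]
Step 27: x=[6.7356] v=[-4.3440]
Step 28: x=[6.5322] v=[-4.0687]
Step 29: x=[6.3439] v=[-3.7663]
Step 30: x=[6.1720] v=[-3.4388]
Step 31: x=[6.0176] v=[-3.0884]
Step 32: x=[5.8817] v=[-2.7174]
Step 33: x=[5.7653] v=[-2.3283]
Step 34: x=[5.6691] v=[-1.9237]
Step 35: x=[5.5938] v=[-1.5062]
Step 36: x=[5.5399] v=[-1.0787]
Step 37: x=[5.5077] v=[-0.6440]
Step 38: x=[5.4975] v=[-0.2050]
Step 39: x=[5.5093] v=[0.2353]
First v>=0 after going negative at step 39, time=1.9500

Answer: 1.9500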